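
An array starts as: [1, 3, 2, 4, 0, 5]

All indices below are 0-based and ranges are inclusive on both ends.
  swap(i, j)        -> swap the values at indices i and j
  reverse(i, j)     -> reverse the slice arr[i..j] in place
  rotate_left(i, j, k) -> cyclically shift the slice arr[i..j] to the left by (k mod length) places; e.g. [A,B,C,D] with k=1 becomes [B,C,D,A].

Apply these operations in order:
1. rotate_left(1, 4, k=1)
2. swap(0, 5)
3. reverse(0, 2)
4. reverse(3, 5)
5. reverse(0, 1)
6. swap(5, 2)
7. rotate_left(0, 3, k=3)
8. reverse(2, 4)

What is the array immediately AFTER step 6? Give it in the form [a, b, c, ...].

After 1 (rotate_left(1, 4, k=1)): [1, 2, 4, 0, 3, 5]
After 2 (swap(0, 5)): [5, 2, 4, 0, 3, 1]
After 3 (reverse(0, 2)): [4, 2, 5, 0, 3, 1]
After 4 (reverse(3, 5)): [4, 2, 5, 1, 3, 0]
After 5 (reverse(0, 1)): [2, 4, 5, 1, 3, 0]
After 6 (swap(5, 2)): [2, 4, 0, 1, 3, 5]

Answer: [2, 4, 0, 1, 3, 5]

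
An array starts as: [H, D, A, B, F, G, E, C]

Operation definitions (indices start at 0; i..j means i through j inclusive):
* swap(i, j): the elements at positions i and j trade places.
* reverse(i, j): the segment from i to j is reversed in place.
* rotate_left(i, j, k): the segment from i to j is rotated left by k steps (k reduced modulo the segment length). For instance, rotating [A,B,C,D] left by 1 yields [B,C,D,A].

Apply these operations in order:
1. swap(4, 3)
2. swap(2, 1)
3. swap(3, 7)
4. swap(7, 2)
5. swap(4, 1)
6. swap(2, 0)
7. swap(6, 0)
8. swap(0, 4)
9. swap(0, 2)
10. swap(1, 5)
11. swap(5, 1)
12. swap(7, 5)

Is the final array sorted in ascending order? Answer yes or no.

After 1 (swap(4, 3)): [H, D, A, F, B, G, E, C]
After 2 (swap(2, 1)): [H, A, D, F, B, G, E, C]
After 3 (swap(3, 7)): [H, A, D, C, B, G, E, F]
After 4 (swap(7, 2)): [H, A, F, C, B, G, E, D]
After 5 (swap(4, 1)): [H, B, F, C, A, G, E, D]
After 6 (swap(2, 0)): [F, B, H, C, A, G, E, D]
After 7 (swap(6, 0)): [E, B, H, C, A, G, F, D]
After 8 (swap(0, 4)): [A, B, H, C, E, G, F, D]
After 9 (swap(0, 2)): [H, B, A, C, E, G, F, D]
After 10 (swap(1, 5)): [H, G, A, C, E, B, F, D]
After 11 (swap(5, 1)): [H, B, A, C, E, G, F, D]
After 12 (swap(7, 5)): [H, B, A, C, E, D, F, G]

Answer: no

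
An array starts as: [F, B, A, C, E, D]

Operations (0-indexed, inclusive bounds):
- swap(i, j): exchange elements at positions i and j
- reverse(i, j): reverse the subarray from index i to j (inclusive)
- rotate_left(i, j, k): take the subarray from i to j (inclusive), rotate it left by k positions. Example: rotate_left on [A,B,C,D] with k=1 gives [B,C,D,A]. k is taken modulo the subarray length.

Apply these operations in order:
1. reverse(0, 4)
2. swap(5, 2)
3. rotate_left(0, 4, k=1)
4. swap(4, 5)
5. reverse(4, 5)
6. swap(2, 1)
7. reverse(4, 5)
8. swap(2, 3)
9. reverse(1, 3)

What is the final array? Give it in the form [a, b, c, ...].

Answer: [C, D, F, B, A, E]

Derivation:
After 1 (reverse(0, 4)): [E, C, A, B, F, D]
After 2 (swap(5, 2)): [E, C, D, B, F, A]
After 3 (rotate_left(0, 4, k=1)): [C, D, B, F, E, A]
After 4 (swap(4, 5)): [C, D, B, F, A, E]
After 5 (reverse(4, 5)): [C, D, B, F, E, A]
After 6 (swap(2, 1)): [C, B, D, F, E, A]
After 7 (reverse(4, 5)): [C, B, D, F, A, E]
After 8 (swap(2, 3)): [C, B, F, D, A, E]
After 9 (reverse(1, 3)): [C, D, F, B, A, E]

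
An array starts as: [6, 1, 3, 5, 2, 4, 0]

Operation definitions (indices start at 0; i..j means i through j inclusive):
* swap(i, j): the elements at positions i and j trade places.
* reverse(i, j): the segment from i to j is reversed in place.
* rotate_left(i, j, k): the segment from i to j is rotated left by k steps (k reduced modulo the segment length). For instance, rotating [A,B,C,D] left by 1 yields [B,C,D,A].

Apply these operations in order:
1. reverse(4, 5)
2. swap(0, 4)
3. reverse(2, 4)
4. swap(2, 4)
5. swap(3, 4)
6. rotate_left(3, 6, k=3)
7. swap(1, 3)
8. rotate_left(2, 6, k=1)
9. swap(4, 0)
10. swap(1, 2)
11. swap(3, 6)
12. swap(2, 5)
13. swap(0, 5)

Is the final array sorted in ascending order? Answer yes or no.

After 1 (reverse(4, 5)): [6, 1, 3, 5, 4, 2, 0]
After 2 (swap(0, 4)): [4, 1, 3, 5, 6, 2, 0]
After 3 (reverse(2, 4)): [4, 1, 6, 5, 3, 2, 0]
After 4 (swap(2, 4)): [4, 1, 3, 5, 6, 2, 0]
After 5 (swap(3, 4)): [4, 1, 3, 6, 5, 2, 0]
After 6 (rotate_left(3, 6, k=3)): [4, 1, 3, 0, 6, 5, 2]
After 7 (swap(1, 3)): [4, 0, 3, 1, 6, 5, 2]
After 8 (rotate_left(2, 6, k=1)): [4, 0, 1, 6, 5, 2, 3]
After 9 (swap(4, 0)): [5, 0, 1, 6, 4, 2, 3]
After 10 (swap(1, 2)): [5, 1, 0, 6, 4, 2, 3]
After 11 (swap(3, 6)): [5, 1, 0, 3, 4, 2, 6]
After 12 (swap(2, 5)): [5, 1, 2, 3, 4, 0, 6]
After 13 (swap(0, 5)): [0, 1, 2, 3, 4, 5, 6]

Answer: yes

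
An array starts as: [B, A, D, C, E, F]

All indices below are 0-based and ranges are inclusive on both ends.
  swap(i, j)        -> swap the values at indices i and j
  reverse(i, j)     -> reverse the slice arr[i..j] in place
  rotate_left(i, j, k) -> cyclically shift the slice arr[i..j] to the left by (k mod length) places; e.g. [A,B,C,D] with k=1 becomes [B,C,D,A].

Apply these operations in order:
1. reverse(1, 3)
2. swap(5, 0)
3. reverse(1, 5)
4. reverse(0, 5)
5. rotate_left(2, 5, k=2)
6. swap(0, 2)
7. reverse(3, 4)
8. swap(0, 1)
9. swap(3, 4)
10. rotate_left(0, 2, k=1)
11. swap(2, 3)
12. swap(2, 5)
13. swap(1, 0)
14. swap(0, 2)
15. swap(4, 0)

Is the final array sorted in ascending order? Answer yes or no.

After 1 (reverse(1, 3)): [B, C, D, A, E, F]
After 2 (swap(5, 0)): [F, C, D, A, E, B]
After 3 (reverse(1, 5)): [F, B, E, A, D, C]
After 4 (reverse(0, 5)): [C, D, A, E, B, F]
After 5 (rotate_left(2, 5, k=2)): [C, D, B, F, A, E]
After 6 (swap(0, 2)): [B, D, C, F, A, E]
After 7 (reverse(3, 4)): [B, D, C, A, F, E]
After 8 (swap(0, 1)): [D, B, C, A, F, E]
After 9 (swap(3, 4)): [D, B, C, F, A, E]
After 10 (rotate_left(0, 2, k=1)): [B, C, D, F, A, E]
After 11 (swap(2, 3)): [B, C, F, D, A, E]
After 12 (swap(2, 5)): [B, C, E, D, A, F]
After 13 (swap(1, 0)): [C, B, E, D, A, F]
After 14 (swap(0, 2)): [E, B, C, D, A, F]
After 15 (swap(4, 0)): [A, B, C, D, E, F]

Answer: yes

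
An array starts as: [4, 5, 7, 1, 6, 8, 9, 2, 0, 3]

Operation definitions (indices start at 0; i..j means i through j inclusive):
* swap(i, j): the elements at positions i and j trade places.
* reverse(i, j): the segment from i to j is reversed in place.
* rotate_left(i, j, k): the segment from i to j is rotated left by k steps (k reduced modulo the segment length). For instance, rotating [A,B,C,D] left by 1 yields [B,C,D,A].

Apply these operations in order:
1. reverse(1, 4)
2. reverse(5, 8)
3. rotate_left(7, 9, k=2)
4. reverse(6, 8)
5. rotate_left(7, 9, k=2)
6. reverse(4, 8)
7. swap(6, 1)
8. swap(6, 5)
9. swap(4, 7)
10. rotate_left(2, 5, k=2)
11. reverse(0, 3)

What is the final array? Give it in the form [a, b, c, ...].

After 1 (reverse(1, 4)): [4, 6, 1, 7, 5, 8, 9, 2, 0, 3]
After 2 (reverse(5, 8)): [4, 6, 1, 7, 5, 0, 2, 9, 8, 3]
After 3 (rotate_left(7, 9, k=2)): [4, 6, 1, 7, 5, 0, 2, 3, 9, 8]
After 4 (reverse(6, 8)): [4, 6, 1, 7, 5, 0, 9, 3, 2, 8]
After 5 (rotate_left(7, 9, k=2)): [4, 6, 1, 7, 5, 0, 9, 8, 3, 2]
After 6 (reverse(4, 8)): [4, 6, 1, 7, 3, 8, 9, 0, 5, 2]
After 7 (swap(6, 1)): [4, 9, 1, 7, 3, 8, 6, 0, 5, 2]
After 8 (swap(6, 5)): [4, 9, 1, 7, 3, 6, 8, 0, 5, 2]
After 9 (swap(4, 7)): [4, 9, 1, 7, 0, 6, 8, 3, 5, 2]
After 10 (rotate_left(2, 5, k=2)): [4, 9, 0, 6, 1, 7, 8, 3, 5, 2]
After 11 (reverse(0, 3)): [6, 0, 9, 4, 1, 7, 8, 3, 5, 2]

Answer: [6, 0, 9, 4, 1, 7, 8, 3, 5, 2]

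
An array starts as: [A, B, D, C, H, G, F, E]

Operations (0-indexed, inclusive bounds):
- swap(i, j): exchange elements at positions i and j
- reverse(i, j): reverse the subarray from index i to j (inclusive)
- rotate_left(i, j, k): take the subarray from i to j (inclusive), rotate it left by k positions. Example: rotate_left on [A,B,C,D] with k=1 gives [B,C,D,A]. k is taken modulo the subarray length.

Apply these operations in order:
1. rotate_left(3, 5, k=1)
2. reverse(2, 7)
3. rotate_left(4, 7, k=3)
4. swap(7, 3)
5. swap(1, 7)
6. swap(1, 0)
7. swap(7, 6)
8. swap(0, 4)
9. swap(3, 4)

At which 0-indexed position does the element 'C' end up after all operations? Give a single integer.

After 1 (rotate_left(3, 5, k=1)): [A, B, D, H, G, C, F, E]
After 2 (reverse(2, 7)): [A, B, E, F, C, G, H, D]
After 3 (rotate_left(4, 7, k=3)): [A, B, E, F, D, C, G, H]
After 4 (swap(7, 3)): [A, B, E, H, D, C, G, F]
After 5 (swap(1, 7)): [A, F, E, H, D, C, G, B]
After 6 (swap(1, 0)): [F, A, E, H, D, C, G, B]
After 7 (swap(7, 6)): [F, A, E, H, D, C, B, G]
After 8 (swap(0, 4)): [D, A, E, H, F, C, B, G]
After 9 (swap(3, 4)): [D, A, E, F, H, C, B, G]

Answer: 5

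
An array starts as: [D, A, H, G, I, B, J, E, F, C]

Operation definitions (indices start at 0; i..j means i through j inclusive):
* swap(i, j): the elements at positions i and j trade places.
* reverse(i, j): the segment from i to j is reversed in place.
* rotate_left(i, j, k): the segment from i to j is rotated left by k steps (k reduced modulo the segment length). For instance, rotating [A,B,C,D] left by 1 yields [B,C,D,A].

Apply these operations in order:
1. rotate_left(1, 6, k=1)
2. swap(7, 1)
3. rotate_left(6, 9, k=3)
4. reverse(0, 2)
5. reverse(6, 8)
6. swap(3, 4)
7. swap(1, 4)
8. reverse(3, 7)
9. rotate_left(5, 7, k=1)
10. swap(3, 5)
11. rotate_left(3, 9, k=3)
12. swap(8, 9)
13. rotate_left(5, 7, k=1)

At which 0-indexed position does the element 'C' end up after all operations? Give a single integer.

After 1 (rotate_left(1, 6, k=1)): [D, H, G, I, B, J, A, E, F, C]
After 2 (swap(7, 1)): [D, E, G, I, B, J, A, H, F, C]
After 3 (rotate_left(6, 9, k=3)): [D, E, G, I, B, J, C, A, H, F]
After 4 (reverse(0, 2)): [G, E, D, I, B, J, C, A, H, F]
After 5 (reverse(6, 8)): [G, E, D, I, B, J, H, A, C, F]
After 6 (swap(3, 4)): [G, E, D, B, I, J, H, A, C, F]
After 7 (swap(1, 4)): [G, I, D, B, E, J, H, A, C, F]
After 8 (reverse(3, 7)): [G, I, D, A, H, J, E, B, C, F]
After 9 (rotate_left(5, 7, k=1)): [G, I, D, A, H, E, B, J, C, F]
After 10 (swap(3, 5)): [G, I, D, E, H, A, B, J, C, F]
After 11 (rotate_left(3, 9, k=3)): [G, I, D, B, J, C, F, E, H, A]
After 12 (swap(8, 9)): [G, I, D, B, J, C, F, E, A, H]
After 13 (rotate_left(5, 7, k=1)): [G, I, D, B, J, F, E, C, A, H]

Answer: 7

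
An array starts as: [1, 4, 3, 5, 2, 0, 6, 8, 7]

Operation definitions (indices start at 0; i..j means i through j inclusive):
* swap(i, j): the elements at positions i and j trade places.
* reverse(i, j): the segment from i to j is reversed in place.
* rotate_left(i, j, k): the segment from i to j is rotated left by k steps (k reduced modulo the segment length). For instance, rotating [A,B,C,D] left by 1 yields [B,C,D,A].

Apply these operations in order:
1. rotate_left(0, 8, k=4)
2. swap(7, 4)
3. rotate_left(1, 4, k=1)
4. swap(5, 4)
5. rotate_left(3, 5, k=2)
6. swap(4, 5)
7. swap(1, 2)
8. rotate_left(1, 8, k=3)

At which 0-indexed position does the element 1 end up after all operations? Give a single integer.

After 1 (rotate_left(0, 8, k=4)): [2, 0, 6, 8, 7, 1, 4, 3, 5]
After 2 (swap(7, 4)): [2, 0, 6, 8, 3, 1, 4, 7, 5]
After 3 (rotate_left(1, 4, k=1)): [2, 6, 8, 3, 0, 1, 4, 7, 5]
After 4 (swap(5, 4)): [2, 6, 8, 3, 1, 0, 4, 7, 5]
After 5 (rotate_left(3, 5, k=2)): [2, 6, 8, 0, 3, 1, 4, 7, 5]
After 6 (swap(4, 5)): [2, 6, 8, 0, 1, 3, 4, 7, 5]
After 7 (swap(1, 2)): [2, 8, 6, 0, 1, 3, 4, 7, 5]
After 8 (rotate_left(1, 8, k=3)): [2, 1, 3, 4, 7, 5, 8, 6, 0]

Answer: 1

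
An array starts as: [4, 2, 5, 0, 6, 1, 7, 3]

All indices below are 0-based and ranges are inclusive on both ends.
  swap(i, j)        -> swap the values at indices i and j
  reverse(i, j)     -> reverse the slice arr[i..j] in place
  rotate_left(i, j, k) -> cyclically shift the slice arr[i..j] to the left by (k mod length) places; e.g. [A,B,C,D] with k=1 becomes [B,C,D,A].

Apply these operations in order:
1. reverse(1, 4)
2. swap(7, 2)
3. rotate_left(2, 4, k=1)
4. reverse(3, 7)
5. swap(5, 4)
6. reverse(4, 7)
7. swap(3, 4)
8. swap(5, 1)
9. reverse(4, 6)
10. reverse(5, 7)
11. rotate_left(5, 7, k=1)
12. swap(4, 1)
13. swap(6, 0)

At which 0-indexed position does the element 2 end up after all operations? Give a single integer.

After 1 (reverse(1, 4)): [4, 6, 0, 5, 2, 1, 7, 3]
After 2 (swap(7, 2)): [4, 6, 3, 5, 2, 1, 7, 0]
After 3 (rotate_left(2, 4, k=1)): [4, 6, 5, 2, 3, 1, 7, 0]
After 4 (reverse(3, 7)): [4, 6, 5, 0, 7, 1, 3, 2]
After 5 (swap(5, 4)): [4, 6, 5, 0, 1, 7, 3, 2]
After 6 (reverse(4, 7)): [4, 6, 5, 0, 2, 3, 7, 1]
After 7 (swap(3, 4)): [4, 6, 5, 2, 0, 3, 7, 1]
After 8 (swap(5, 1)): [4, 3, 5, 2, 0, 6, 7, 1]
After 9 (reverse(4, 6)): [4, 3, 5, 2, 7, 6, 0, 1]
After 10 (reverse(5, 7)): [4, 3, 5, 2, 7, 1, 0, 6]
After 11 (rotate_left(5, 7, k=1)): [4, 3, 5, 2, 7, 0, 6, 1]
After 12 (swap(4, 1)): [4, 7, 5, 2, 3, 0, 6, 1]
After 13 (swap(6, 0)): [6, 7, 5, 2, 3, 0, 4, 1]

Answer: 3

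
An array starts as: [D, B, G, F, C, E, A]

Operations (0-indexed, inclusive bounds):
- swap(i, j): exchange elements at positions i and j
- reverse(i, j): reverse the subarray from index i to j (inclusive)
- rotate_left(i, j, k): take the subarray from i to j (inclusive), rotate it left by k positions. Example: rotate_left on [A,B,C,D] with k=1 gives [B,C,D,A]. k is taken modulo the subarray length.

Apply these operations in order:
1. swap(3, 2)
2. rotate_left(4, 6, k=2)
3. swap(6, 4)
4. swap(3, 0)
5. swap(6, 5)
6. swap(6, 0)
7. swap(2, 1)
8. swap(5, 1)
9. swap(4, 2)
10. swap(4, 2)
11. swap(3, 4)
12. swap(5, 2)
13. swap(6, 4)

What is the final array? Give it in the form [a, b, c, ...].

After 1 (swap(3, 2)): [D, B, F, G, C, E, A]
After 2 (rotate_left(4, 6, k=2)): [D, B, F, G, A, C, E]
After 3 (swap(6, 4)): [D, B, F, G, E, C, A]
After 4 (swap(3, 0)): [G, B, F, D, E, C, A]
After 5 (swap(6, 5)): [G, B, F, D, E, A, C]
After 6 (swap(6, 0)): [C, B, F, D, E, A, G]
After 7 (swap(2, 1)): [C, F, B, D, E, A, G]
After 8 (swap(5, 1)): [C, A, B, D, E, F, G]
After 9 (swap(4, 2)): [C, A, E, D, B, F, G]
After 10 (swap(4, 2)): [C, A, B, D, E, F, G]
After 11 (swap(3, 4)): [C, A, B, E, D, F, G]
After 12 (swap(5, 2)): [C, A, F, E, D, B, G]
After 13 (swap(6, 4)): [C, A, F, E, G, B, D]

Answer: [C, A, F, E, G, B, D]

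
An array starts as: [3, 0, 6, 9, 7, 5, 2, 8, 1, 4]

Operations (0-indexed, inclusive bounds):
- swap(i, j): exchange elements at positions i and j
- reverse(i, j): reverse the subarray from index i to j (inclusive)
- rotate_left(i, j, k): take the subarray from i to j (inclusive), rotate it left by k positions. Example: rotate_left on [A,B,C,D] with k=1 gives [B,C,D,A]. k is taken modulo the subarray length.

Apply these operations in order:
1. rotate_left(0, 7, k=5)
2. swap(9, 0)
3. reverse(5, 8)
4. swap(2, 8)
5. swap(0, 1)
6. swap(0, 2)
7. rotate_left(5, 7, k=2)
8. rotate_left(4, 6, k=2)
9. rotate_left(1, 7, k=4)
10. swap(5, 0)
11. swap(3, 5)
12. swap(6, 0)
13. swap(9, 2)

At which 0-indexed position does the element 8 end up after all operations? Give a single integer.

Answer: 8

Derivation:
After 1 (rotate_left(0, 7, k=5)): [5, 2, 8, 3, 0, 6, 9, 7, 1, 4]
After 2 (swap(9, 0)): [4, 2, 8, 3, 0, 6, 9, 7, 1, 5]
After 3 (reverse(5, 8)): [4, 2, 8, 3, 0, 1, 7, 9, 6, 5]
After 4 (swap(2, 8)): [4, 2, 6, 3, 0, 1, 7, 9, 8, 5]
After 5 (swap(0, 1)): [2, 4, 6, 3, 0, 1, 7, 9, 8, 5]
After 6 (swap(0, 2)): [6, 4, 2, 3, 0, 1, 7, 9, 8, 5]
After 7 (rotate_left(5, 7, k=2)): [6, 4, 2, 3, 0, 9, 1, 7, 8, 5]
After 8 (rotate_left(4, 6, k=2)): [6, 4, 2, 3, 1, 0, 9, 7, 8, 5]
After 9 (rotate_left(1, 7, k=4)): [6, 0, 9, 7, 4, 2, 3, 1, 8, 5]
After 10 (swap(5, 0)): [2, 0, 9, 7, 4, 6, 3, 1, 8, 5]
After 11 (swap(3, 5)): [2, 0, 9, 6, 4, 7, 3, 1, 8, 5]
After 12 (swap(6, 0)): [3, 0, 9, 6, 4, 7, 2, 1, 8, 5]
After 13 (swap(9, 2)): [3, 0, 5, 6, 4, 7, 2, 1, 8, 9]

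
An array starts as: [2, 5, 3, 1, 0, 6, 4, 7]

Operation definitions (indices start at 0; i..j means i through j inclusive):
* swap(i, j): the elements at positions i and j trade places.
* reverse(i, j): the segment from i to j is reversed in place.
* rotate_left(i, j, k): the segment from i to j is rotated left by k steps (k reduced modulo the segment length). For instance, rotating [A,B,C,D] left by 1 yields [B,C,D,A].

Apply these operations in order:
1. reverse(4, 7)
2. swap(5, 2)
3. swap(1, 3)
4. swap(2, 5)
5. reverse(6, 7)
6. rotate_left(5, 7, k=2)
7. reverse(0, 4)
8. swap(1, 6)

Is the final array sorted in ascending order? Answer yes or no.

Answer: no

Derivation:
After 1 (reverse(4, 7)): [2, 5, 3, 1, 7, 4, 6, 0]
After 2 (swap(5, 2)): [2, 5, 4, 1, 7, 3, 6, 0]
After 3 (swap(1, 3)): [2, 1, 4, 5, 7, 3, 6, 0]
After 4 (swap(2, 5)): [2, 1, 3, 5, 7, 4, 6, 0]
After 5 (reverse(6, 7)): [2, 1, 3, 5, 7, 4, 0, 6]
After 6 (rotate_left(5, 7, k=2)): [2, 1, 3, 5, 7, 6, 4, 0]
After 7 (reverse(0, 4)): [7, 5, 3, 1, 2, 6, 4, 0]
After 8 (swap(1, 6)): [7, 4, 3, 1, 2, 6, 5, 0]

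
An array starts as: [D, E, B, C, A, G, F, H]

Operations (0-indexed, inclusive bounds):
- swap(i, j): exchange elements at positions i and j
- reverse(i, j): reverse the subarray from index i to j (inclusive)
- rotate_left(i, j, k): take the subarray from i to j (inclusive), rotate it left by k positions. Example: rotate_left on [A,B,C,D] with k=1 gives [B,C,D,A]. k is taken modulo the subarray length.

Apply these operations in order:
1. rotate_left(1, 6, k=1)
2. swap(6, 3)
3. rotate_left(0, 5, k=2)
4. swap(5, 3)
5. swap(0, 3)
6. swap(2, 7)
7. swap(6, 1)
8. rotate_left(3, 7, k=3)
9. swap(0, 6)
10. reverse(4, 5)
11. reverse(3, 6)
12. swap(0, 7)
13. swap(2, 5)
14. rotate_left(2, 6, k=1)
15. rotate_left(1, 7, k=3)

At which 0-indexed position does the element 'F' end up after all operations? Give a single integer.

After 1 (rotate_left(1, 6, k=1)): [D, B, C, A, G, F, E, H]
After 2 (swap(6, 3)): [D, B, C, E, G, F, A, H]
After 3 (rotate_left(0, 5, k=2)): [C, E, G, F, D, B, A, H]
After 4 (swap(5, 3)): [C, E, G, B, D, F, A, H]
After 5 (swap(0, 3)): [B, E, G, C, D, F, A, H]
After 6 (swap(2, 7)): [B, E, H, C, D, F, A, G]
After 7 (swap(6, 1)): [B, A, H, C, D, F, E, G]
After 8 (rotate_left(3, 7, k=3)): [B, A, H, E, G, C, D, F]
After 9 (swap(0, 6)): [D, A, H, E, G, C, B, F]
After 10 (reverse(4, 5)): [D, A, H, E, C, G, B, F]
After 11 (reverse(3, 6)): [D, A, H, B, G, C, E, F]
After 12 (swap(0, 7)): [F, A, H, B, G, C, E, D]
After 13 (swap(2, 5)): [F, A, C, B, G, H, E, D]
After 14 (rotate_left(2, 6, k=1)): [F, A, B, G, H, E, C, D]
After 15 (rotate_left(1, 7, k=3)): [F, H, E, C, D, A, B, G]

Answer: 0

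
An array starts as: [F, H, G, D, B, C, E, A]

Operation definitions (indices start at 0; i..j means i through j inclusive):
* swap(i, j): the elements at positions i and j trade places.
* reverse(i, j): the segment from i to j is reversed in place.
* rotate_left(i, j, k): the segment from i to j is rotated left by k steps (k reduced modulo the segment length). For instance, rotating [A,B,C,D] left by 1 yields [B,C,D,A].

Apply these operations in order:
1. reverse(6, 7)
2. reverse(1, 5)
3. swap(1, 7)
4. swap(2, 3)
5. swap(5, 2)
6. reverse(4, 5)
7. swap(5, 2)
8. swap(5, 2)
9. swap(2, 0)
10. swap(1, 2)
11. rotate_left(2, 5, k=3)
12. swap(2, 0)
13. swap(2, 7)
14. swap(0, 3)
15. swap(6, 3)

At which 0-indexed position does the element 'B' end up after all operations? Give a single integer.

After 1 (reverse(6, 7)): [F, H, G, D, B, C, A, E]
After 2 (reverse(1, 5)): [F, C, B, D, G, H, A, E]
After 3 (swap(1, 7)): [F, E, B, D, G, H, A, C]
After 4 (swap(2, 3)): [F, E, D, B, G, H, A, C]
After 5 (swap(5, 2)): [F, E, H, B, G, D, A, C]
After 6 (reverse(4, 5)): [F, E, H, B, D, G, A, C]
After 7 (swap(5, 2)): [F, E, G, B, D, H, A, C]
After 8 (swap(5, 2)): [F, E, H, B, D, G, A, C]
After 9 (swap(2, 0)): [H, E, F, B, D, G, A, C]
After 10 (swap(1, 2)): [H, F, E, B, D, G, A, C]
After 11 (rotate_left(2, 5, k=3)): [H, F, G, E, B, D, A, C]
After 12 (swap(2, 0)): [G, F, H, E, B, D, A, C]
After 13 (swap(2, 7)): [G, F, C, E, B, D, A, H]
After 14 (swap(0, 3)): [E, F, C, G, B, D, A, H]
After 15 (swap(6, 3)): [E, F, C, A, B, D, G, H]

Answer: 4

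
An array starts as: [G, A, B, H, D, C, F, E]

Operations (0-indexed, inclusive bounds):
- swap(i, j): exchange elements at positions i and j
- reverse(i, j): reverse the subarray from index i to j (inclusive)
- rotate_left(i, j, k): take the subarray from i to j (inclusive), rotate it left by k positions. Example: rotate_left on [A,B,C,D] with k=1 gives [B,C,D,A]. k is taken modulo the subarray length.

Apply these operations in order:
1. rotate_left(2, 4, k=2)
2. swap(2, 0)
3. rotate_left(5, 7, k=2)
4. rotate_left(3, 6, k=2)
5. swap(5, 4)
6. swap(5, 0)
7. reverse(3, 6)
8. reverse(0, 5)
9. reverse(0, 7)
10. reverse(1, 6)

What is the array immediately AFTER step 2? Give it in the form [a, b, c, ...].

After 1 (rotate_left(2, 4, k=2)): [G, A, D, B, H, C, F, E]
After 2 (swap(2, 0)): [D, A, G, B, H, C, F, E]

Answer: [D, A, G, B, H, C, F, E]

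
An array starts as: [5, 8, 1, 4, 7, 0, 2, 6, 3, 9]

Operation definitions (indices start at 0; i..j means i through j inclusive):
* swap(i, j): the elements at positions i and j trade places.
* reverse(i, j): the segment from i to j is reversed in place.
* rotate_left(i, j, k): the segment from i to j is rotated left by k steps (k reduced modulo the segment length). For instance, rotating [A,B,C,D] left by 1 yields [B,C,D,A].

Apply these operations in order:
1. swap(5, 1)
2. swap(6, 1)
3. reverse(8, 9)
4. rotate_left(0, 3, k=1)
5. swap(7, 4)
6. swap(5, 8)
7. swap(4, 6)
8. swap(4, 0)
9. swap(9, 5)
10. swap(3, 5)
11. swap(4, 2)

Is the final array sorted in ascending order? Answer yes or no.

After 1 (swap(5, 1)): [5, 0, 1, 4, 7, 8, 2, 6, 3, 9]
After 2 (swap(6, 1)): [5, 2, 1, 4, 7, 8, 0, 6, 3, 9]
After 3 (reverse(8, 9)): [5, 2, 1, 4, 7, 8, 0, 6, 9, 3]
After 4 (rotate_left(0, 3, k=1)): [2, 1, 4, 5, 7, 8, 0, 6, 9, 3]
After 5 (swap(7, 4)): [2, 1, 4, 5, 6, 8, 0, 7, 9, 3]
After 6 (swap(5, 8)): [2, 1, 4, 5, 6, 9, 0, 7, 8, 3]
After 7 (swap(4, 6)): [2, 1, 4, 5, 0, 9, 6, 7, 8, 3]
After 8 (swap(4, 0)): [0, 1, 4, 5, 2, 9, 6, 7, 8, 3]
After 9 (swap(9, 5)): [0, 1, 4, 5, 2, 3, 6, 7, 8, 9]
After 10 (swap(3, 5)): [0, 1, 4, 3, 2, 5, 6, 7, 8, 9]
After 11 (swap(4, 2)): [0, 1, 2, 3, 4, 5, 6, 7, 8, 9]

Answer: yes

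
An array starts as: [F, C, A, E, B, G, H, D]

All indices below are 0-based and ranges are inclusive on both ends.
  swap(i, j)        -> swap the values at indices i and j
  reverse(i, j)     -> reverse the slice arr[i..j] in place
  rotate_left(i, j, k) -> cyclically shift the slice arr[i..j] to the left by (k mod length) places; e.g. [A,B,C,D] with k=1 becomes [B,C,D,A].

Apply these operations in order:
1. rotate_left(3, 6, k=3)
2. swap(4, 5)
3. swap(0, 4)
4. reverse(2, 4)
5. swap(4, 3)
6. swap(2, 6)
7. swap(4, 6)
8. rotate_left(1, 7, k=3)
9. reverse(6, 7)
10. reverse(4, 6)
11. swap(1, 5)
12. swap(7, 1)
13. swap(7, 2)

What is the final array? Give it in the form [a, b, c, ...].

Answer: [B, G, C, H, A, F, D, E]

Derivation:
After 1 (rotate_left(3, 6, k=3)): [F, C, A, H, E, B, G, D]
After 2 (swap(4, 5)): [F, C, A, H, B, E, G, D]
After 3 (swap(0, 4)): [B, C, A, H, F, E, G, D]
After 4 (reverse(2, 4)): [B, C, F, H, A, E, G, D]
After 5 (swap(4, 3)): [B, C, F, A, H, E, G, D]
After 6 (swap(2, 6)): [B, C, G, A, H, E, F, D]
After 7 (swap(4, 6)): [B, C, G, A, F, E, H, D]
After 8 (rotate_left(1, 7, k=3)): [B, F, E, H, D, C, G, A]
After 9 (reverse(6, 7)): [B, F, E, H, D, C, A, G]
After 10 (reverse(4, 6)): [B, F, E, H, A, C, D, G]
After 11 (swap(1, 5)): [B, C, E, H, A, F, D, G]
After 12 (swap(7, 1)): [B, G, E, H, A, F, D, C]
After 13 (swap(7, 2)): [B, G, C, H, A, F, D, E]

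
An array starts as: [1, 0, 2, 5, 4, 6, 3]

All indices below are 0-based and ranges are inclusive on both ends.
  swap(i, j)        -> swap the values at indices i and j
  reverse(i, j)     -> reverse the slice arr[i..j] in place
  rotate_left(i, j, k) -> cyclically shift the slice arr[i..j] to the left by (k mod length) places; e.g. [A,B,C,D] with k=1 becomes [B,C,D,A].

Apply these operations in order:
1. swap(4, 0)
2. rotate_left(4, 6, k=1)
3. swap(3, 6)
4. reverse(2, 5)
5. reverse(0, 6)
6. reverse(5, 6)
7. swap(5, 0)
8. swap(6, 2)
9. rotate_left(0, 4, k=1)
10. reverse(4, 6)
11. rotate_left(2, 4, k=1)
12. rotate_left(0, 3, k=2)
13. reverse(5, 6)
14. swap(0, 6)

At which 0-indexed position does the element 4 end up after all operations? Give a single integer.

After 1 (swap(4, 0)): [4, 0, 2, 5, 1, 6, 3]
After 2 (rotate_left(4, 6, k=1)): [4, 0, 2, 5, 6, 3, 1]
After 3 (swap(3, 6)): [4, 0, 2, 1, 6, 3, 5]
After 4 (reverse(2, 5)): [4, 0, 3, 6, 1, 2, 5]
After 5 (reverse(0, 6)): [5, 2, 1, 6, 3, 0, 4]
After 6 (reverse(5, 6)): [5, 2, 1, 6, 3, 4, 0]
After 7 (swap(5, 0)): [4, 2, 1, 6, 3, 5, 0]
After 8 (swap(6, 2)): [4, 2, 0, 6, 3, 5, 1]
After 9 (rotate_left(0, 4, k=1)): [2, 0, 6, 3, 4, 5, 1]
After 10 (reverse(4, 6)): [2, 0, 6, 3, 1, 5, 4]
After 11 (rotate_left(2, 4, k=1)): [2, 0, 3, 1, 6, 5, 4]
After 12 (rotate_left(0, 3, k=2)): [3, 1, 2, 0, 6, 5, 4]
After 13 (reverse(5, 6)): [3, 1, 2, 0, 6, 4, 5]
After 14 (swap(0, 6)): [5, 1, 2, 0, 6, 4, 3]

Answer: 5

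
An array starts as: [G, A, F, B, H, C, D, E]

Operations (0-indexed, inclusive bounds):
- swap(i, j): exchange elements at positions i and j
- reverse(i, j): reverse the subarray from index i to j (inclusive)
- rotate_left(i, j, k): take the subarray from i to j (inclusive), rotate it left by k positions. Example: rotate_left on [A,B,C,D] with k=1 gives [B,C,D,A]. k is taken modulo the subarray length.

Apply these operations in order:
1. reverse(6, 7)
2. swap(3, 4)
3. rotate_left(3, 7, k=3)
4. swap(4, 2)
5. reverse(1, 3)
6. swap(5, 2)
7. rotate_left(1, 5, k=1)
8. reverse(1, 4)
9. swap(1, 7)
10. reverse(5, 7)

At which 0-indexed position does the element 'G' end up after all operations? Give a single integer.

Answer: 0

Derivation:
After 1 (reverse(6, 7)): [G, A, F, B, H, C, E, D]
After 2 (swap(3, 4)): [G, A, F, H, B, C, E, D]
After 3 (rotate_left(3, 7, k=3)): [G, A, F, E, D, H, B, C]
After 4 (swap(4, 2)): [G, A, D, E, F, H, B, C]
After 5 (reverse(1, 3)): [G, E, D, A, F, H, B, C]
After 6 (swap(5, 2)): [G, E, H, A, F, D, B, C]
After 7 (rotate_left(1, 5, k=1)): [G, H, A, F, D, E, B, C]
After 8 (reverse(1, 4)): [G, D, F, A, H, E, B, C]
After 9 (swap(1, 7)): [G, C, F, A, H, E, B, D]
After 10 (reverse(5, 7)): [G, C, F, A, H, D, B, E]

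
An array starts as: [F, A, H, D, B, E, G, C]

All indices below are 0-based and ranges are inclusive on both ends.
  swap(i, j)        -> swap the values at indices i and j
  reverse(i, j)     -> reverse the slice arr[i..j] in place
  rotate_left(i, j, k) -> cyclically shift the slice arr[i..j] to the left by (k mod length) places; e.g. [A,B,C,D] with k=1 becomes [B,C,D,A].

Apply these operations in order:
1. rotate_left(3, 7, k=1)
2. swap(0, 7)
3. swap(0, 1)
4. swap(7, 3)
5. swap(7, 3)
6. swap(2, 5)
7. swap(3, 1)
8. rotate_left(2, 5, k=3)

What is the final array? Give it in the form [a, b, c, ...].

Answer: [A, B, H, G, D, E, C, F]

Derivation:
After 1 (rotate_left(3, 7, k=1)): [F, A, H, B, E, G, C, D]
After 2 (swap(0, 7)): [D, A, H, B, E, G, C, F]
After 3 (swap(0, 1)): [A, D, H, B, E, G, C, F]
After 4 (swap(7, 3)): [A, D, H, F, E, G, C, B]
After 5 (swap(7, 3)): [A, D, H, B, E, G, C, F]
After 6 (swap(2, 5)): [A, D, G, B, E, H, C, F]
After 7 (swap(3, 1)): [A, B, G, D, E, H, C, F]
After 8 (rotate_left(2, 5, k=3)): [A, B, H, G, D, E, C, F]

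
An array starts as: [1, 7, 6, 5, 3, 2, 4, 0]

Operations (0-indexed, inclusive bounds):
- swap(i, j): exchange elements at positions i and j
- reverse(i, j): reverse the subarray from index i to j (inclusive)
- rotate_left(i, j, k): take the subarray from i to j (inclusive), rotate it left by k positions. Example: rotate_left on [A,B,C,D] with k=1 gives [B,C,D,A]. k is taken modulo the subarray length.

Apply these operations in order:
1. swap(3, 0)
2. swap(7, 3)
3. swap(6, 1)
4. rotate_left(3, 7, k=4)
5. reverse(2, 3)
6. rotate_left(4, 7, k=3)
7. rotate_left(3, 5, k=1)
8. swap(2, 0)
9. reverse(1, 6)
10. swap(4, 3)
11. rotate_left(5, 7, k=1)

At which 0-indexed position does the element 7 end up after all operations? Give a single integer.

Answer: 3

Derivation:
After 1 (swap(3, 0)): [5, 7, 6, 1, 3, 2, 4, 0]
After 2 (swap(7, 3)): [5, 7, 6, 0, 3, 2, 4, 1]
After 3 (swap(6, 1)): [5, 4, 6, 0, 3, 2, 7, 1]
After 4 (rotate_left(3, 7, k=4)): [5, 4, 6, 1, 0, 3, 2, 7]
After 5 (reverse(2, 3)): [5, 4, 1, 6, 0, 3, 2, 7]
After 6 (rotate_left(4, 7, k=3)): [5, 4, 1, 6, 7, 0, 3, 2]
After 7 (rotate_left(3, 5, k=1)): [5, 4, 1, 7, 0, 6, 3, 2]
After 8 (swap(2, 0)): [1, 4, 5, 7, 0, 6, 3, 2]
After 9 (reverse(1, 6)): [1, 3, 6, 0, 7, 5, 4, 2]
After 10 (swap(4, 3)): [1, 3, 6, 7, 0, 5, 4, 2]
After 11 (rotate_left(5, 7, k=1)): [1, 3, 6, 7, 0, 4, 2, 5]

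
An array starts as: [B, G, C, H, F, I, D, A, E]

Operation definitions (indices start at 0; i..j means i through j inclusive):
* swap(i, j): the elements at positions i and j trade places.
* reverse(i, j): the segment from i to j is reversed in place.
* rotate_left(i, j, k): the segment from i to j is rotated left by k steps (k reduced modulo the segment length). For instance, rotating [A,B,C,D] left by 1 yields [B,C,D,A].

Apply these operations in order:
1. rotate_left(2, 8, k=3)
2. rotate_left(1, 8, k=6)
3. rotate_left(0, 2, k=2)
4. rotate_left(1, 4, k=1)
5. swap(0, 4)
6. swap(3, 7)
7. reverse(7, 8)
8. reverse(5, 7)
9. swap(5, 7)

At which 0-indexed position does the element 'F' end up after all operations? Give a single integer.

After 1 (rotate_left(2, 8, k=3)): [B, G, I, D, A, E, C, H, F]
After 2 (rotate_left(1, 8, k=6)): [B, H, F, G, I, D, A, E, C]
After 3 (rotate_left(0, 2, k=2)): [F, B, H, G, I, D, A, E, C]
After 4 (rotate_left(1, 4, k=1)): [F, H, G, I, B, D, A, E, C]
After 5 (swap(0, 4)): [B, H, G, I, F, D, A, E, C]
After 6 (swap(3, 7)): [B, H, G, E, F, D, A, I, C]
After 7 (reverse(7, 8)): [B, H, G, E, F, D, A, C, I]
After 8 (reverse(5, 7)): [B, H, G, E, F, C, A, D, I]
After 9 (swap(5, 7)): [B, H, G, E, F, D, A, C, I]

Answer: 4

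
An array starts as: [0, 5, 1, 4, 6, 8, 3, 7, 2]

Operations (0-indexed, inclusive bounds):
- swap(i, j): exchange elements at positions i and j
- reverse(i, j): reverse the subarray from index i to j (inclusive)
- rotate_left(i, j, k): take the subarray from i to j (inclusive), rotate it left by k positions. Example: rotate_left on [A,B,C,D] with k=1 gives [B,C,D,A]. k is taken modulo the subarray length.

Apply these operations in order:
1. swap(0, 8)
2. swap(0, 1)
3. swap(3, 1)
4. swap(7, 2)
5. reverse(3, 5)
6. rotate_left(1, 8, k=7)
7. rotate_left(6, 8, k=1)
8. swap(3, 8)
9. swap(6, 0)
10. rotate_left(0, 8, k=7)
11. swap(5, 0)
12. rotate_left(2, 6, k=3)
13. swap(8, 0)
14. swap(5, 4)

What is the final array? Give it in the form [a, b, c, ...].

Answer: [5, 7, 1, 8, 0, 3, 4, 6, 2]

Derivation:
After 1 (swap(0, 8)): [2, 5, 1, 4, 6, 8, 3, 7, 0]
After 2 (swap(0, 1)): [5, 2, 1, 4, 6, 8, 3, 7, 0]
After 3 (swap(3, 1)): [5, 4, 1, 2, 6, 8, 3, 7, 0]
After 4 (swap(7, 2)): [5, 4, 7, 2, 6, 8, 3, 1, 0]
After 5 (reverse(3, 5)): [5, 4, 7, 8, 6, 2, 3, 1, 0]
After 6 (rotate_left(1, 8, k=7)): [5, 0, 4, 7, 8, 6, 2, 3, 1]
After 7 (rotate_left(6, 8, k=1)): [5, 0, 4, 7, 8, 6, 3, 1, 2]
After 8 (swap(3, 8)): [5, 0, 4, 2, 8, 6, 3, 1, 7]
After 9 (swap(6, 0)): [3, 0, 4, 2, 8, 6, 5, 1, 7]
After 10 (rotate_left(0, 8, k=7)): [1, 7, 3, 0, 4, 2, 8, 6, 5]
After 11 (swap(5, 0)): [2, 7, 3, 0, 4, 1, 8, 6, 5]
After 12 (rotate_left(2, 6, k=3)): [2, 7, 1, 8, 3, 0, 4, 6, 5]
After 13 (swap(8, 0)): [5, 7, 1, 8, 3, 0, 4, 6, 2]
After 14 (swap(5, 4)): [5, 7, 1, 8, 0, 3, 4, 6, 2]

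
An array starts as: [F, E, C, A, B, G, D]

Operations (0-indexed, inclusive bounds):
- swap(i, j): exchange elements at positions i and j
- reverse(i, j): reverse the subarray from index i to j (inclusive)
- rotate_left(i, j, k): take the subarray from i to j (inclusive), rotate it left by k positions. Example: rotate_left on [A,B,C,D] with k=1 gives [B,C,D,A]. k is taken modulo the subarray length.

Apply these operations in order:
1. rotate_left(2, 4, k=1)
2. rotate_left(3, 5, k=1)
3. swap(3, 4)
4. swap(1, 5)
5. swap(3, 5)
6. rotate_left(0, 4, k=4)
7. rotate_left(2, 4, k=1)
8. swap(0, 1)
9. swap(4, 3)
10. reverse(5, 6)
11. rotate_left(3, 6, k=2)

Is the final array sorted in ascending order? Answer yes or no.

After 1 (rotate_left(2, 4, k=1)): [F, E, A, B, C, G, D]
After 2 (rotate_left(3, 5, k=1)): [F, E, A, C, G, B, D]
After 3 (swap(3, 4)): [F, E, A, G, C, B, D]
After 4 (swap(1, 5)): [F, B, A, G, C, E, D]
After 5 (swap(3, 5)): [F, B, A, E, C, G, D]
After 6 (rotate_left(0, 4, k=4)): [C, F, B, A, E, G, D]
After 7 (rotate_left(2, 4, k=1)): [C, F, A, E, B, G, D]
After 8 (swap(0, 1)): [F, C, A, E, B, G, D]
After 9 (swap(4, 3)): [F, C, A, B, E, G, D]
After 10 (reverse(5, 6)): [F, C, A, B, E, D, G]
After 11 (rotate_left(3, 6, k=2)): [F, C, A, D, G, B, E]

Answer: no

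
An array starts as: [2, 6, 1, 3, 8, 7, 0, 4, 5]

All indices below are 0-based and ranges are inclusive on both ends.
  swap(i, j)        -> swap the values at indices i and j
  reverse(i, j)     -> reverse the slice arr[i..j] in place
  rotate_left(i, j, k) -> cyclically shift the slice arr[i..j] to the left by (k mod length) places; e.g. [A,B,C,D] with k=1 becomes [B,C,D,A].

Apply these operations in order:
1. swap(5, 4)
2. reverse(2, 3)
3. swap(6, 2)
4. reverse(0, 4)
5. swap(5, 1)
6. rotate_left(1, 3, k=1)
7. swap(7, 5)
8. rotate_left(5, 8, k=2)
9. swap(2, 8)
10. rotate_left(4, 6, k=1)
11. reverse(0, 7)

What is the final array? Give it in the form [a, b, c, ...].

After 1 (swap(5, 4)): [2, 6, 1, 3, 7, 8, 0, 4, 5]
After 2 (reverse(2, 3)): [2, 6, 3, 1, 7, 8, 0, 4, 5]
After 3 (swap(6, 2)): [2, 6, 0, 1, 7, 8, 3, 4, 5]
After 4 (reverse(0, 4)): [7, 1, 0, 6, 2, 8, 3, 4, 5]
After 5 (swap(5, 1)): [7, 8, 0, 6, 2, 1, 3, 4, 5]
After 6 (rotate_left(1, 3, k=1)): [7, 0, 6, 8, 2, 1, 3, 4, 5]
After 7 (swap(7, 5)): [7, 0, 6, 8, 2, 4, 3, 1, 5]
After 8 (rotate_left(5, 8, k=2)): [7, 0, 6, 8, 2, 1, 5, 4, 3]
After 9 (swap(2, 8)): [7, 0, 3, 8, 2, 1, 5, 4, 6]
After 10 (rotate_left(4, 6, k=1)): [7, 0, 3, 8, 1, 5, 2, 4, 6]
After 11 (reverse(0, 7)): [4, 2, 5, 1, 8, 3, 0, 7, 6]

Answer: [4, 2, 5, 1, 8, 3, 0, 7, 6]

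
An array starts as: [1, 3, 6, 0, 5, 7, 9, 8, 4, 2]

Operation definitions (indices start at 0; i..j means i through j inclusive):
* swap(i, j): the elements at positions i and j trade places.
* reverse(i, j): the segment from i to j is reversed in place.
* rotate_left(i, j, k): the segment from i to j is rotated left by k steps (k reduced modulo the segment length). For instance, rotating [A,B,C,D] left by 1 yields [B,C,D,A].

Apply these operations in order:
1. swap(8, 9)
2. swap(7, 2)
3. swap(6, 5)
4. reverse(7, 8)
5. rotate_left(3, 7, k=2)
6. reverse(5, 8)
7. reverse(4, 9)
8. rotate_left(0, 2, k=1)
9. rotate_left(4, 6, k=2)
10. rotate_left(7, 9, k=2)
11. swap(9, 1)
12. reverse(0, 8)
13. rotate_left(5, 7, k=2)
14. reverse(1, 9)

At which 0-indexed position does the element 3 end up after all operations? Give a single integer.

After 1 (swap(8, 9)): [1, 3, 6, 0, 5, 7, 9, 8, 2, 4]
After 2 (swap(7, 2)): [1, 3, 8, 0, 5, 7, 9, 6, 2, 4]
After 3 (swap(6, 5)): [1, 3, 8, 0, 5, 9, 7, 6, 2, 4]
After 4 (reverse(7, 8)): [1, 3, 8, 0, 5, 9, 7, 2, 6, 4]
After 5 (rotate_left(3, 7, k=2)): [1, 3, 8, 9, 7, 2, 0, 5, 6, 4]
After 6 (reverse(5, 8)): [1, 3, 8, 9, 7, 6, 5, 0, 2, 4]
After 7 (reverse(4, 9)): [1, 3, 8, 9, 4, 2, 0, 5, 6, 7]
After 8 (rotate_left(0, 2, k=1)): [3, 8, 1, 9, 4, 2, 0, 5, 6, 7]
After 9 (rotate_left(4, 6, k=2)): [3, 8, 1, 9, 0, 4, 2, 5, 6, 7]
After 10 (rotate_left(7, 9, k=2)): [3, 8, 1, 9, 0, 4, 2, 7, 5, 6]
After 11 (swap(9, 1)): [3, 6, 1, 9, 0, 4, 2, 7, 5, 8]
After 12 (reverse(0, 8)): [5, 7, 2, 4, 0, 9, 1, 6, 3, 8]
After 13 (rotate_left(5, 7, k=2)): [5, 7, 2, 4, 0, 6, 9, 1, 3, 8]
After 14 (reverse(1, 9)): [5, 8, 3, 1, 9, 6, 0, 4, 2, 7]

Answer: 2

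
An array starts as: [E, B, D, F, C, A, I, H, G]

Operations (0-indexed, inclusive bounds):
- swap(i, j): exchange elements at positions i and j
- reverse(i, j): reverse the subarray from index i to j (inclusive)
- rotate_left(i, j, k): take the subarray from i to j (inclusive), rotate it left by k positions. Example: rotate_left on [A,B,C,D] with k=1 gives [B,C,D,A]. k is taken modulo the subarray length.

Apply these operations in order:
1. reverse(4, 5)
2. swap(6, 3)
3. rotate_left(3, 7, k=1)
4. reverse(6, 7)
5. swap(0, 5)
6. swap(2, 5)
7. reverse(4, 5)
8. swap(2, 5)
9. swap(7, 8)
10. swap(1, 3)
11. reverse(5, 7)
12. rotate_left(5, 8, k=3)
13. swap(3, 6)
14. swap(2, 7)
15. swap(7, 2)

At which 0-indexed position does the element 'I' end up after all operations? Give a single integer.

After 1 (reverse(4, 5)): [E, B, D, F, A, C, I, H, G]
After 2 (swap(6, 3)): [E, B, D, I, A, C, F, H, G]
After 3 (rotate_left(3, 7, k=1)): [E, B, D, A, C, F, H, I, G]
After 4 (reverse(6, 7)): [E, B, D, A, C, F, I, H, G]
After 5 (swap(0, 5)): [F, B, D, A, C, E, I, H, G]
After 6 (swap(2, 5)): [F, B, E, A, C, D, I, H, G]
After 7 (reverse(4, 5)): [F, B, E, A, D, C, I, H, G]
After 8 (swap(2, 5)): [F, B, C, A, D, E, I, H, G]
After 9 (swap(7, 8)): [F, B, C, A, D, E, I, G, H]
After 10 (swap(1, 3)): [F, A, C, B, D, E, I, G, H]
After 11 (reverse(5, 7)): [F, A, C, B, D, G, I, E, H]
After 12 (rotate_left(5, 8, k=3)): [F, A, C, B, D, H, G, I, E]
After 13 (swap(3, 6)): [F, A, C, G, D, H, B, I, E]
After 14 (swap(2, 7)): [F, A, I, G, D, H, B, C, E]
After 15 (swap(7, 2)): [F, A, C, G, D, H, B, I, E]

Answer: 7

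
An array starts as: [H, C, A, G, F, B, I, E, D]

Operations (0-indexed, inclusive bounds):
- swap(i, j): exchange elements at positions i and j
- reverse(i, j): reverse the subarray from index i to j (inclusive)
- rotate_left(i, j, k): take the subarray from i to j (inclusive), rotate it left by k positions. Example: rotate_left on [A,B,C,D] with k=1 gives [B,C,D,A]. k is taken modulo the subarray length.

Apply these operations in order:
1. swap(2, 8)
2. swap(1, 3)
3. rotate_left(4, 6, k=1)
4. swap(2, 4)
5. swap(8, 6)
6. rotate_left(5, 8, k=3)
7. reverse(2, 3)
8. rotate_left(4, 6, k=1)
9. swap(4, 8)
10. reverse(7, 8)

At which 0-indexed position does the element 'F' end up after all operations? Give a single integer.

After 1 (swap(2, 8)): [H, C, D, G, F, B, I, E, A]
After 2 (swap(1, 3)): [H, G, D, C, F, B, I, E, A]
After 3 (rotate_left(4, 6, k=1)): [H, G, D, C, B, I, F, E, A]
After 4 (swap(2, 4)): [H, G, B, C, D, I, F, E, A]
After 5 (swap(8, 6)): [H, G, B, C, D, I, A, E, F]
After 6 (rotate_left(5, 8, k=3)): [H, G, B, C, D, F, I, A, E]
After 7 (reverse(2, 3)): [H, G, C, B, D, F, I, A, E]
After 8 (rotate_left(4, 6, k=1)): [H, G, C, B, F, I, D, A, E]
After 9 (swap(4, 8)): [H, G, C, B, E, I, D, A, F]
After 10 (reverse(7, 8)): [H, G, C, B, E, I, D, F, A]

Answer: 7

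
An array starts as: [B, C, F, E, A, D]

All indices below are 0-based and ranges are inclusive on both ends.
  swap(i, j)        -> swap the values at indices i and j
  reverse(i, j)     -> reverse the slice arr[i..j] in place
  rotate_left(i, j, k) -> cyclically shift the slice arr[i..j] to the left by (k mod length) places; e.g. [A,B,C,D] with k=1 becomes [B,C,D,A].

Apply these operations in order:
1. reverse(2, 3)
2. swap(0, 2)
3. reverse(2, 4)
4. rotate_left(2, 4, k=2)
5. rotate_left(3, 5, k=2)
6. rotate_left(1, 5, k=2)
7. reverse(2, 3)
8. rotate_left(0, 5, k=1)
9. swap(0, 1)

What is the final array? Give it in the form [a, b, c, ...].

Answer: [F, D, A, C, B, E]

Derivation:
After 1 (reverse(2, 3)): [B, C, E, F, A, D]
After 2 (swap(0, 2)): [E, C, B, F, A, D]
After 3 (reverse(2, 4)): [E, C, A, F, B, D]
After 4 (rotate_left(2, 4, k=2)): [E, C, B, A, F, D]
After 5 (rotate_left(3, 5, k=2)): [E, C, B, D, A, F]
After 6 (rotate_left(1, 5, k=2)): [E, D, A, F, C, B]
After 7 (reverse(2, 3)): [E, D, F, A, C, B]
After 8 (rotate_left(0, 5, k=1)): [D, F, A, C, B, E]
After 9 (swap(0, 1)): [F, D, A, C, B, E]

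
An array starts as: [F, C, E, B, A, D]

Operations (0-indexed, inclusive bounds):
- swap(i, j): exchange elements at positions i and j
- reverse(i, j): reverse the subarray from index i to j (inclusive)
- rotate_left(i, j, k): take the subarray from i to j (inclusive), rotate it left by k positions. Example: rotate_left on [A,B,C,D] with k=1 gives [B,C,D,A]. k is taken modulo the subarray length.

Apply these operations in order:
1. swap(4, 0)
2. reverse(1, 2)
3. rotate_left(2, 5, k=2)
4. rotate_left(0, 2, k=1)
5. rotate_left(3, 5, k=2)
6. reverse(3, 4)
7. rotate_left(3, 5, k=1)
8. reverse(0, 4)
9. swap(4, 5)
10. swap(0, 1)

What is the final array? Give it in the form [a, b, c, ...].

After 1 (swap(4, 0)): [A, C, E, B, F, D]
After 2 (reverse(1, 2)): [A, E, C, B, F, D]
After 3 (rotate_left(2, 5, k=2)): [A, E, F, D, C, B]
After 4 (rotate_left(0, 2, k=1)): [E, F, A, D, C, B]
After 5 (rotate_left(3, 5, k=2)): [E, F, A, B, D, C]
After 6 (reverse(3, 4)): [E, F, A, D, B, C]
After 7 (rotate_left(3, 5, k=1)): [E, F, A, B, C, D]
After 8 (reverse(0, 4)): [C, B, A, F, E, D]
After 9 (swap(4, 5)): [C, B, A, F, D, E]
After 10 (swap(0, 1)): [B, C, A, F, D, E]

Answer: [B, C, A, F, D, E]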